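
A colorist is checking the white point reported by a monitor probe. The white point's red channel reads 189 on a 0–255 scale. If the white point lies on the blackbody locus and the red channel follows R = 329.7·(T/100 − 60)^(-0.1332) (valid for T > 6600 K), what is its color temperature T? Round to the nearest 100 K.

12500 K

(t − 60)^(-0.1332) = 189/329.7 = 0.57325.
t − 60 = 0.57325^(1/-0.1332) = 0.57325^(-7.508) = 65.199, so t = 125.199.
T = 100·t = 12520 K → 12500 K to the nearest 100 K.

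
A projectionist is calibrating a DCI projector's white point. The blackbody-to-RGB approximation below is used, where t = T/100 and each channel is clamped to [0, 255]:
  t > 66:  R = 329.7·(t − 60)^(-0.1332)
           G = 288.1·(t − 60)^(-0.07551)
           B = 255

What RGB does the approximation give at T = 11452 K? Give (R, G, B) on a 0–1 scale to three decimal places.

t = 11452/100 = 114.52; the t > 66 branch applies.
R = 329.7·(114.52 − 60)^(-0.1332) = 329.7·54.52^(-0.1332) = 329.7·0.58707 = 193.557.
G = 288.1·(114.52 − 60)^(-0.07551) = 288.1·54.52^(-0.07551) = 288.1·0.73939 = 213.018.
B = 255 by definition for t > 66.
Dividing each by 255: (0.7590, 0.8354, 1.0000) → (0.759, 0.835, 1.000).

(0.759, 0.835, 1.000)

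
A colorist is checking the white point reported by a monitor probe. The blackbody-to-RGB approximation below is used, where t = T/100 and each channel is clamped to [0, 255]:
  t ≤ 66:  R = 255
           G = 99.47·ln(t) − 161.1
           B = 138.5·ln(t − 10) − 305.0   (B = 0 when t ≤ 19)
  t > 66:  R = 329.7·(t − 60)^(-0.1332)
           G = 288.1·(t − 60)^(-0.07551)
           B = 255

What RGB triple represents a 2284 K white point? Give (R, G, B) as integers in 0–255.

t = 2284/100 = 22.84; the t ≤ 66 branch applies.
R = 255 by definition for t ≤ 66.
G = 99.47·ln 22.84 − 161.1 = 99.47·3.1285 − 161.1 = 150.093.
B = 138.5·ln(22.84 − 10) − 305.0 = 138.5·ln 12.84 − 305.0 = 138.5·2.5526 − 305.0 = 48.530.
Rounded: (255, 150, 49).

(255, 150, 49)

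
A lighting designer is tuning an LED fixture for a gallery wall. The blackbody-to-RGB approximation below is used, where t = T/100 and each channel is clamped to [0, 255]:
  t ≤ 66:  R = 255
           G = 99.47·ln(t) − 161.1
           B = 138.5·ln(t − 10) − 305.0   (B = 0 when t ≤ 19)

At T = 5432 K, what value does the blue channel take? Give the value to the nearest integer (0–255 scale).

220

t = 5432/100 = 54.32; the t ≤ 66 branch applies.
B = 138.5·ln(54.32 − 10) − 305.0 = 138.5·ln 44.32 − 305.0 = 138.5·3.7914 − 305.0 = 220.114.
Rounded: 220.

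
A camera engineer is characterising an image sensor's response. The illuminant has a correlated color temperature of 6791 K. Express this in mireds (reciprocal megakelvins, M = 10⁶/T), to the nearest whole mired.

147 mireds

M = 10⁶ / 6791 = 147.254 → 147 mireds.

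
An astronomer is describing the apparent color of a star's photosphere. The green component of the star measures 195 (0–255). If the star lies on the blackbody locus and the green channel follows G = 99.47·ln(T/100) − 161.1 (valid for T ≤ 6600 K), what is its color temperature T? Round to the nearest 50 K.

ln t = (195 + 161.1) / 99.47 = 3.5800.
t = e^3.5800 = 35.873.
T = 100·t = 3587 K → 3600 K to the nearest 50 K.

3600 K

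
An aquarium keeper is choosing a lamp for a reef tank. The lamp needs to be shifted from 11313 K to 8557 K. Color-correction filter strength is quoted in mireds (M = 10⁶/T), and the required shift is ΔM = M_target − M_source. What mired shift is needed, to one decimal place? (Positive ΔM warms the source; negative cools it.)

+28.5 mireds

M_source = 10⁶/11313 = 88.394; M_target = 10⁶/8557 = 116.863.
ΔM = 116.863 − 88.394 = 28.470 → +28.5 mireds, a warming shift.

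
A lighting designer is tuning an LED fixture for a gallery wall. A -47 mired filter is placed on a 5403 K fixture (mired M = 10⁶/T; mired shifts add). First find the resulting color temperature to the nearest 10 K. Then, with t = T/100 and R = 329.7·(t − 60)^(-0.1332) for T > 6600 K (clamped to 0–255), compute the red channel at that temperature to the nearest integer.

236

M_in = 10⁶/5403 = 185.08; M_out = 185.08 + (-47) = 138.08.
T_out = 10⁶/138.08 = 7242.1 K → 7240 K; t = 72.4.
R = 329.7·(72.4 − 60)^(-0.1332) = 329.7·12.4^(-0.1332) = 329.7·0.71508 = 235.763.
Rounded: 236.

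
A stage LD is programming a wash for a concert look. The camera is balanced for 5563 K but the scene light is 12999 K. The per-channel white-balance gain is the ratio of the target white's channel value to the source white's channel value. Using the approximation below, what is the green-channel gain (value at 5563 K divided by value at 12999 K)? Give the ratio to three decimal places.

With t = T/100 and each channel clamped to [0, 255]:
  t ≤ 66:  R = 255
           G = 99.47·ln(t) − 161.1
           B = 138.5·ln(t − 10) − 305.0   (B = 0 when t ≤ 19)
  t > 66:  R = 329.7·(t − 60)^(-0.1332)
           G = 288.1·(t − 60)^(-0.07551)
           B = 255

At 12999 K (t = 129.99):
  G = 288.1·(129.99 − 60)^(-0.07551) = 288.1·69.99^(-0.07551) = 288.1·0.72557 = 209.038.
At 5563 K (t = 55.63):
  G = 99.47·ln 55.63 − 161.1 = 99.47·4.0187 − 161.1 = 238.642.
Gain = 238.642 / 209.038 = 1.1416 → 1.142.

1.142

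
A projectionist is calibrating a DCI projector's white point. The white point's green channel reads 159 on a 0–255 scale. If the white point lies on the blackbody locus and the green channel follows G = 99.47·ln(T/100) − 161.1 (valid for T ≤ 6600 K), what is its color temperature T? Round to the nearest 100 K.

2500 K

ln t = (159 + 161.1) / 99.47 = 3.2181.
t = e^3.2181 = 24.980.
T = 100·t = 2498 K → 2500 K to the nearest 100 K.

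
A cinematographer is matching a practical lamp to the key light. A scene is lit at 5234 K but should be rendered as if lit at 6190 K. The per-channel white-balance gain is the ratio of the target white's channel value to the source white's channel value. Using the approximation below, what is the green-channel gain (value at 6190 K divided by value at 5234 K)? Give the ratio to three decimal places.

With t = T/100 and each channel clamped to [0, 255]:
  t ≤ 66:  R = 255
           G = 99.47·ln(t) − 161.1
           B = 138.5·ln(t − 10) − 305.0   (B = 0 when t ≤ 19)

1.072

At 5234 K (t = 52.34):
  G = 99.47·ln 52.34 − 161.1 = 99.47·3.9578 − 161.1 = 232.578.
At 6190 K (t = 61.9):
  G = 99.47·ln 61.9 − 161.1 = 99.47·4.1255 − 161.1 = 249.265.
Gain = 249.265 / 232.578 = 1.0717 → 1.072.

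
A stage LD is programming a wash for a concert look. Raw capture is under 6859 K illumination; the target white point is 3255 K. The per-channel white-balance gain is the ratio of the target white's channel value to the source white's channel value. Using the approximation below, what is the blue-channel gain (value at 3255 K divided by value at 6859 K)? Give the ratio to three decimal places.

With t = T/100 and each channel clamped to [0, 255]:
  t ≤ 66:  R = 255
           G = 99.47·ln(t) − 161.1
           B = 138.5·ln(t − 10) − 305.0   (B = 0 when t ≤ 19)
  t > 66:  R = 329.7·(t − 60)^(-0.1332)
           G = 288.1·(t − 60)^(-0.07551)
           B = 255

At 6859 K (t = 68.59):
  B = 255 by definition for t > 66.
At 3255 K (t = 32.55):
  B = 138.5·ln(32.55 − 10) − 305.0 = 138.5·ln 22.55 − 305.0 = 138.5·3.1157 − 305.0 = 126.529.
Gain = 126.529 / 255.000 = 0.4962 → 0.496.

0.496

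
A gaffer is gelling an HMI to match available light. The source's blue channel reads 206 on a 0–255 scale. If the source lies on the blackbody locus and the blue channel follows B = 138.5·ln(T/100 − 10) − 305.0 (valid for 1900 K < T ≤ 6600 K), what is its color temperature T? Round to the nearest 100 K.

5000 K

ln(t − 10) = (206 + 305.0) / 138.5 = 3.6895.
t − 10 = e^3.6895 = 40.026, so t = 50.026.
T = 100·t = 5003 K → 5000 K to the nearest 100 K.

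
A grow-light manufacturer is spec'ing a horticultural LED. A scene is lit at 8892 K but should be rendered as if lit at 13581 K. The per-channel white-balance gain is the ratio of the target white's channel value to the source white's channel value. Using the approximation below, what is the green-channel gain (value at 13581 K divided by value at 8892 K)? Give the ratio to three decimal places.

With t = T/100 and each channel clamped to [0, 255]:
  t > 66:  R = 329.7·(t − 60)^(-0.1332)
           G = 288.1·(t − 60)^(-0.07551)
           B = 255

0.930

At 8892 K (t = 88.92):
  G = 288.1·(88.92 − 60)^(-0.07551) = 288.1·28.92^(-0.07551) = 288.1·0.77565 = 223.464.
At 13581 K (t = 135.81):
  G = 288.1·(135.81 − 60)^(-0.07551) = 288.1·75.81^(-0.07551) = 288.1·0.72121 = 207.781.
Gain = 207.781 / 223.464 = 0.9298 → 0.930.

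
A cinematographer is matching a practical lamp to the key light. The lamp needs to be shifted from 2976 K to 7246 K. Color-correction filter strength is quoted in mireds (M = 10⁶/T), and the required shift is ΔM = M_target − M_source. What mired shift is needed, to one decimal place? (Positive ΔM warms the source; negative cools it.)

M_source = 10⁶/2976 = 336.022; M_target = 10⁶/7246 = 138.007.
ΔM = 138.007 − 336.022 = -198.014 → -198.0 mireds, a cooling shift.

-198.0 mireds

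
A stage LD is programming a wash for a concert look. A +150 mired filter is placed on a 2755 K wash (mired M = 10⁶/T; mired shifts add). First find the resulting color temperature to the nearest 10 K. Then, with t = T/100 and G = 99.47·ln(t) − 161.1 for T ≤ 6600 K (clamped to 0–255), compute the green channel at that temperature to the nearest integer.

M_in = 10⁶/2755 = 362.98; M_out = 362.98 + (+150) = 512.98.
T_out = 10⁶/512.98 = 1949.4 K → 1950 K; t = 19.5.
G = 99.47·ln 19.5 − 161.1 = 99.47·2.9704 − 161.1 = 134.367.
Rounded: 134.

134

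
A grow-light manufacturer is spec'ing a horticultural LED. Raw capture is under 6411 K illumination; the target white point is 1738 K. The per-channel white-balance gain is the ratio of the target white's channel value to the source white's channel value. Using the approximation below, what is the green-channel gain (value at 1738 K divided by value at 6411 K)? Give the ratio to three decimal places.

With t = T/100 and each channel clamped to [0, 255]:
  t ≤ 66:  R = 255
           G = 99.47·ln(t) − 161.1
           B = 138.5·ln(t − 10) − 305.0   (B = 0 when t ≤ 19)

0.486

At 6411 K (t = 64.11):
  G = 99.47·ln 64.11 − 161.1 = 99.47·4.1606 − 161.1 = 252.755.
At 1738 K (t = 17.38):
  G = 99.47·ln 17.38 − 161.1 = 99.47·2.8553 − 161.1 = 122.919.
Gain = 122.919 / 252.755 = 0.4863 → 0.486.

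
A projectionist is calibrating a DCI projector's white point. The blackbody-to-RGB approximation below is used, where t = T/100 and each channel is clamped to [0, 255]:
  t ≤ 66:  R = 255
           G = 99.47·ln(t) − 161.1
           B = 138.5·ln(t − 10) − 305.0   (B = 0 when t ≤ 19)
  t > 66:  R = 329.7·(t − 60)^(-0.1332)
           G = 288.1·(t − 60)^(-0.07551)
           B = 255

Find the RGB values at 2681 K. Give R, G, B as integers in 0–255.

R=255, G=166, B=86

t = 2681/100 = 26.81; the t ≤ 66 branch applies.
R = 255 by definition for t ≤ 66.
G = 99.47·ln 26.81 − 161.1 = 99.47·3.2888 − 161.1 = 166.034.
B = 138.5·ln(26.81 − 10) − 305.0 = 138.5·ln 16.81 − 305.0 = 138.5·2.8220 − 305.0 = 85.843.
Rounded: (255, 166, 86).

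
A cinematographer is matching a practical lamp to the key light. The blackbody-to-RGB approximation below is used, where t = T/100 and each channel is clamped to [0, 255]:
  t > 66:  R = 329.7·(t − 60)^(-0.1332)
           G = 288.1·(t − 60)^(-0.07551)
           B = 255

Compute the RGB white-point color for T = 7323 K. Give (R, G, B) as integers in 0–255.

(234, 237, 255)

t = 7323/100 = 73.23; the t > 66 branch applies.
R = 329.7·(73.23 − 60)^(-0.1332) = 329.7·13.23^(-0.1332) = 329.7·0.70894 = 233.737.
G = 288.1·(73.23 − 60)^(-0.07551) = 288.1·13.23^(-0.07551) = 288.1·0.82283 = 237.058.
B = 255 by definition for t > 66.
Rounded: (234, 237, 255).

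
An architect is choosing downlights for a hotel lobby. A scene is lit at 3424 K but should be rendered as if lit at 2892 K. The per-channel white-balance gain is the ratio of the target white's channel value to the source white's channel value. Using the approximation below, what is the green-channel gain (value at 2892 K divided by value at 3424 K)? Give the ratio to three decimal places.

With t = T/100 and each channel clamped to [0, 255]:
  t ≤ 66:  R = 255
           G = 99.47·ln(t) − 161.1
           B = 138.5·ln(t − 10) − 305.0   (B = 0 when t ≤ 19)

0.912

At 3424 K (t = 34.24):
  G = 99.47·ln 34.24 − 161.1 = 99.47·3.5334 − 161.1 = 190.367.
At 2892 K (t = 28.92):
  G = 99.47·ln 28.92 − 161.1 = 99.47·3.3645 − 161.1 = 173.570.
Gain = 173.570 / 190.367 = 0.9118 → 0.912.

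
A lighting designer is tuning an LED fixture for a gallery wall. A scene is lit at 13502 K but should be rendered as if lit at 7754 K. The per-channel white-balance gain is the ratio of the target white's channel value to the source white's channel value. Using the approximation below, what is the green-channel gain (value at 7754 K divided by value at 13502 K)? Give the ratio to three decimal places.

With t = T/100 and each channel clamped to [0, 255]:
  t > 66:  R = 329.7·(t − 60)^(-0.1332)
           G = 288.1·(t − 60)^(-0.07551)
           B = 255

1.116

At 13502 K (t = 135.02):
  G = 288.1·(135.02 − 60)^(-0.07551) = 288.1·75.02^(-0.07551) = 288.1·0.72178 = 207.945.
At 7754 K (t = 77.54):
  G = 288.1·(77.54 − 60)^(-0.07551) = 288.1·17.54^(-0.07551) = 288.1·0.80550 = 232.063.
Gain = 232.063 / 207.945 = 1.1160 → 1.116.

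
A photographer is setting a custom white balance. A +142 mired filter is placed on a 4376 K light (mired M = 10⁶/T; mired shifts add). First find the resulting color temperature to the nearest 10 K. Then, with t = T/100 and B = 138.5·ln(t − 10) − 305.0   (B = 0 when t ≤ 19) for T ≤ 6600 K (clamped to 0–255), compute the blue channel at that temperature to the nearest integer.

87

M_in = 10⁶/4376 = 228.52; M_out = 228.52 + (+142) = 370.52.
T_out = 10⁶/370.52 = 2698.9 K → 2700 K; t = 27.
B = 138.5·ln(27 − 10) − 305.0 = 138.5·ln 17 − 305.0 = 138.5·2.8332 − 305.0 = 87.400.
Rounded: 87.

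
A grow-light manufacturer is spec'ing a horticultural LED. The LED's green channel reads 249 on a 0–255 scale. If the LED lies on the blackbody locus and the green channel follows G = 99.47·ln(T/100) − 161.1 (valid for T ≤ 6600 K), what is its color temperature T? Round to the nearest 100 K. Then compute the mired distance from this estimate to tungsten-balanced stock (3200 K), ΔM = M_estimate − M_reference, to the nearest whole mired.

ln t = (249 + 161.1) / 99.47 = 4.1229.
t = e^4.1229 = 61.735.
T = 100·t = 6174 K → 6200 K to the nearest 100 K.
M_estimate = 10⁶/6200 = 161.29; M_reference = 10⁶/3200 = 312.50.
ΔM = 161.29 − 312.50 = -151.21 → -151 mireds.

-151 mireds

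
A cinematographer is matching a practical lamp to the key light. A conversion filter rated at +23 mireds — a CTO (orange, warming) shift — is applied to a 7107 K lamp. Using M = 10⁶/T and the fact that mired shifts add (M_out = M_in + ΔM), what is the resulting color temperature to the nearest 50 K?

M_in = 10⁶/7107 = 140.71 mireds.
M_out = 140.71 + (+23) = 163.71 mireds.
T_out = 10⁶/163.71 = 6108.5 K → 6100 K.

6100 K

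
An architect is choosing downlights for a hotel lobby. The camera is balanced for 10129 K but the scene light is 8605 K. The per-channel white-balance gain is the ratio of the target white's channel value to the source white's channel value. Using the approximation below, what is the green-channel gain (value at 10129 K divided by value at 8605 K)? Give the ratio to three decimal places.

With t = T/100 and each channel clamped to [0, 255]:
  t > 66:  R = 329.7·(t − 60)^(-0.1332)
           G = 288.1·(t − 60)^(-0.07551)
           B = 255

At 8605 K (t = 86.05):
  G = 288.1·(86.05 − 60)^(-0.07551) = 288.1·26.05^(-0.07551) = 288.1·0.78179 = 225.235.
At 10129 K (t = 101.29):
  G = 288.1·(101.29 − 60)^(-0.07551) = 288.1·41.29^(-0.07551) = 288.1·0.75507 = 217.536.
Gain = 217.536 / 225.235 = 0.9658 → 0.966.

0.966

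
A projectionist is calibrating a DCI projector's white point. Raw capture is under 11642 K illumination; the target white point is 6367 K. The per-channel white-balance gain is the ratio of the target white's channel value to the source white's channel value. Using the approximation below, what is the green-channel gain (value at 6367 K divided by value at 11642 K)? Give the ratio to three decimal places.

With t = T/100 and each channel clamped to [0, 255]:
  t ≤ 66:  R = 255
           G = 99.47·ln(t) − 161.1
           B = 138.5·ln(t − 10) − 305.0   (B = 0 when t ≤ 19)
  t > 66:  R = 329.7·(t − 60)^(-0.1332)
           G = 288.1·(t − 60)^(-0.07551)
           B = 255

1.186

At 11642 K (t = 116.42):
  G = 288.1·(116.42 − 60)^(-0.07551) = 288.1·56.42^(-0.07551) = 288.1·0.73748 = 212.468.
At 6367 K (t = 63.67):
  G = 99.47·ln 63.67 − 161.1 = 99.47·4.1537 − 161.1 = 252.070.
Gain = 252.070 / 212.468 = 1.1864 → 1.186.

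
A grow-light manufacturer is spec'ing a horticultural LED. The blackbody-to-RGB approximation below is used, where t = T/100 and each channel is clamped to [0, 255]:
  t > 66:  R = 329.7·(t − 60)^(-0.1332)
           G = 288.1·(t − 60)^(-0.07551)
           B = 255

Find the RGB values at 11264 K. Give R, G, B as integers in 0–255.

t = 11264/100 = 112.64; the t > 66 branch applies.
R = 329.7·(112.64 − 60)^(-0.1332) = 329.7·52.64^(-0.1332) = 329.7·0.58982 = 194.464.
G = 288.1·(112.64 − 60)^(-0.07551) = 288.1·52.64^(-0.07551) = 288.1·0.74135 = 213.583.
B = 255 by definition for t > 66.
Rounded: (194, 214, 255).

R=194, G=214, B=255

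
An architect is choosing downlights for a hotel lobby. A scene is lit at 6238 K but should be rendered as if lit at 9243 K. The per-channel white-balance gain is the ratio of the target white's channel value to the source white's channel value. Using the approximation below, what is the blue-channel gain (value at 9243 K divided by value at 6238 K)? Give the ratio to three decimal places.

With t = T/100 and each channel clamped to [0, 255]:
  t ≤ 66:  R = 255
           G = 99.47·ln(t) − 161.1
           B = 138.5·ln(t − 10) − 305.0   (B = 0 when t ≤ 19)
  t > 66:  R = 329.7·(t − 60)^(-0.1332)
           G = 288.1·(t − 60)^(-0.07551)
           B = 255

At 6238 K (t = 62.38):
  B = 138.5·ln(62.38 − 10) − 305.0 = 138.5·ln 52.38 − 305.0 = 138.5·3.9585 − 305.0 = 243.256.
At 9243 K (t = 92.43):
  B = 255 by definition for t > 66.
Gain = 255.000 / 243.256 = 1.0483 → 1.048.

1.048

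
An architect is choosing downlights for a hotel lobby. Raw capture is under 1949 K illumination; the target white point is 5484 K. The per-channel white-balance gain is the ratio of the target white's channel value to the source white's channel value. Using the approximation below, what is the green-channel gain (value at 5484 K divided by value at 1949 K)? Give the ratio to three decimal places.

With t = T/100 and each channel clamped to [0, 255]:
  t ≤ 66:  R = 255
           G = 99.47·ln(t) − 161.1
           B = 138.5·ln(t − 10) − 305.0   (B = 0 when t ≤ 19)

1.766

At 1949 K (t = 19.49):
  G = 99.47·ln 19.49 − 161.1 = 99.47·2.9699 − 161.1 = 134.316.
At 5484 K (t = 54.84):
  G = 99.47·ln 54.84 − 161.1 = 99.47·4.0044 − 161.1 = 237.220.
Gain = 237.220 / 134.316 = 1.7661 → 1.766.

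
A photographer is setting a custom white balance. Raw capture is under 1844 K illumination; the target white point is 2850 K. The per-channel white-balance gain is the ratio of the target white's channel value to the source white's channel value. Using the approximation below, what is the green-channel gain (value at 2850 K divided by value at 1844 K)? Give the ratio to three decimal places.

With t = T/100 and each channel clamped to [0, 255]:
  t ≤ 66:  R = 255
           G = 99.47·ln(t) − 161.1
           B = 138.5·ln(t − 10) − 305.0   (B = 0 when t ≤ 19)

1.336

At 1844 K (t = 18.44):
  G = 99.47·ln 18.44 − 161.1 = 99.47·2.9145 − 161.1 = 128.808.
At 2850 K (t = 28.5):
  G = 99.47·ln 28.5 − 161.1 = 99.47·3.3499 − 161.1 = 172.115.
Gain = 172.115 / 128.808 = 1.3362 → 1.336.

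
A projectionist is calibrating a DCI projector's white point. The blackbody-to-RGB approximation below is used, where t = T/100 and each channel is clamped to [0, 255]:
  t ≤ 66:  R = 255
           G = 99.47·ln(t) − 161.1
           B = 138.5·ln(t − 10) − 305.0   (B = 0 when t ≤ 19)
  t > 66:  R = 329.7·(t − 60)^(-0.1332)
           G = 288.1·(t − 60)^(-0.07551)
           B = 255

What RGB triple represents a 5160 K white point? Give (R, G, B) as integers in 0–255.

t = 5160/100 = 51.6; the t ≤ 66 branch applies.
R = 255 by definition for t ≤ 66.
G = 99.47·ln 51.6 − 161.1 = 99.47·3.9435 − 161.1 = 231.162.
B = 138.5·ln(51.6 − 10) − 305.0 = 138.5·ln 41.6 − 305.0 = 138.5·3.7281 − 305.0 = 211.342.
Rounded: (255, 231, 211).

(255, 231, 211)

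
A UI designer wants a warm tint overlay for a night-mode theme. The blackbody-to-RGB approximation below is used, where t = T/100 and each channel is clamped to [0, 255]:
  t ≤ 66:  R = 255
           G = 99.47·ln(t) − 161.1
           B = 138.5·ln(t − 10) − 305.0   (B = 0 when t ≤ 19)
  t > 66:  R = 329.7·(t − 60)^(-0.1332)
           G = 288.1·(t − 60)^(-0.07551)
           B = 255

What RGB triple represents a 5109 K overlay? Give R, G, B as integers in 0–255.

t = 5109/100 = 51.09; the t ≤ 66 branch applies.
R = 255 by definition for t ≤ 66.
G = 99.47·ln 51.09 − 161.1 = 99.47·3.9336 − 161.1 = 230.174.
B = 138.5·ln(51.09 − 10) − 305.0 = 138.5·ln 41.09 − 305.0 = 138.5·3.7158 − 305.0 = 209.633.
Rounded: (255, 230, 210).

R=255, G=230, B=210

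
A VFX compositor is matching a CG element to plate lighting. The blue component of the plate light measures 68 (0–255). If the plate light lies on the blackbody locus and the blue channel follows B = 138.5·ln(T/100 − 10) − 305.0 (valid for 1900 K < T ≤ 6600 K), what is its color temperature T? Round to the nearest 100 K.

2500 K

ln(t − 10) = (68 + 305.0) / 138.5 = 2.6931.
t − 10 = e^2.6931 = 14.778, so t = 24.778.
T = 100·t = 2478 K → 2500 K to the nearest 100 K.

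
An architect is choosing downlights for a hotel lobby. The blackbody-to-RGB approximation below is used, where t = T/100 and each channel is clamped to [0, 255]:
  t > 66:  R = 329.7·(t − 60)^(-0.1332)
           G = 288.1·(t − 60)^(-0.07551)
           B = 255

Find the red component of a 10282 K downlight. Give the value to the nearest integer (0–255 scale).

t = 10282/100 = 102.82; the t > 66 branch applies.
R = 329.7·(102.82 − 60)^(-0.1332) = 329.7·42.82^(-0.1332) = 329.7·0.60627 = 199.887.
Rounded: 200.

200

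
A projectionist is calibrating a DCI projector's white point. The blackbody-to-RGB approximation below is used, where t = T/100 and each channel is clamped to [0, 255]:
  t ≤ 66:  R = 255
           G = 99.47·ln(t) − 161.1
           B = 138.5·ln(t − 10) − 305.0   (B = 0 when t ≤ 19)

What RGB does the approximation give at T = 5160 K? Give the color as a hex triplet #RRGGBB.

#FFE7D3

t = 5160/100 = 51.6; the t ≤ 66 branch applies.
R = 255 by definition for t ≤ 66.
G = 99.47·ln 51.6 − 161.1 = 99.47·3.9435 − 161.1 = 231.162.
B = 138.5·ln(51.6 − 10) − 305.0 = 138.5·ln 41.6 − 305.0 = 138.5·3.7281 − 305.0 = 211.342.
Rounded: (255, 231, 211).
In hex: #FFE7D3.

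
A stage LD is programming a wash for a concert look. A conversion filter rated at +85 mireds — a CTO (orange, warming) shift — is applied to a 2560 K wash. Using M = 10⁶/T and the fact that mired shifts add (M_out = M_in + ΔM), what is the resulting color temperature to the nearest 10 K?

M_in = 10⁶/2560 = 390.62 mireds.
M_out = 390.62 + (+85) = 475.62 mireds.
T_out = 10⁶/475.62 = 2102.5 K → 2100 K.

2100 K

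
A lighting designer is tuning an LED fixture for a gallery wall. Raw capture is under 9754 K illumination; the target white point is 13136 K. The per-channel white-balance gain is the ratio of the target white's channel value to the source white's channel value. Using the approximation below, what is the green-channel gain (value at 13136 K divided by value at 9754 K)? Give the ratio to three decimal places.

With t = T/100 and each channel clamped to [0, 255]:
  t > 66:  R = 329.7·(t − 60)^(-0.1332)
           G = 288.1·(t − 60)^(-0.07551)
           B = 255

At 9754 K (t = 97.54):
  G = 288.1·(97.54 − 60)^(-0.07551) = 288.1·37.54^(-0.07551) = 288.1·0.76052 = 219.105.
At 13136 K (t = 131.36):
  G = 288.1·(131.36 − 60)^(-0.07551) = 288.1·71.36^(-0.07551) = 288.1·0.72451 = 208.732.
Gain = 208.732 / 219.105 = 0.9527 → 0.953.

0.953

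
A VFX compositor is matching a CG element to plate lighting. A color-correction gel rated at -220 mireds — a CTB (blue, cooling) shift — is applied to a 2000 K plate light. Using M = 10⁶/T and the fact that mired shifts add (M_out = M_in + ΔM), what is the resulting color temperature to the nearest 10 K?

3570 K

M_in = 10⁶/2000 = 500.00 mireds.
M_out = 500.00 + (-220) = 280.00 mireds.
T_out = 10⁶/280.00 = 3571.4 K → 3570 K.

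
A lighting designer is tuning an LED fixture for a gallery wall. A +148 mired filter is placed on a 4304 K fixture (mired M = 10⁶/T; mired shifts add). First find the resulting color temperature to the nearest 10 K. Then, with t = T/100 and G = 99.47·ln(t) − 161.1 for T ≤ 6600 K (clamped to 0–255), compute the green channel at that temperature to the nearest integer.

M_in = 10⁶/4304 = 232.34; M_out = 232.34 + (+148) = 380.34.
T_out = 10⁶/380.34 = 2629.2 K → 2630 K; t = 26.3.
G = 99.47·ln 26.3 − 161.1 = 99.47·3.2696 − 161.1 = 164.124.
Rounded: 164.

164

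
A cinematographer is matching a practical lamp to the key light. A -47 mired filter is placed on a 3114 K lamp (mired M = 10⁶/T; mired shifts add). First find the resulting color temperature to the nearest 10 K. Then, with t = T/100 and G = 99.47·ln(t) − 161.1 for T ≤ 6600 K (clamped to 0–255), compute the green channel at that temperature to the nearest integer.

197

M_in = 10⁶/3114 = 321.13; M_out = 321.13 + (-47) = 274.13.
T_out = 10⁶/274.13 = 3647.9 K → 3650 K; t = 36.5.
G = 99.47·ln 36.5 − 161.1 = 99.47·3.5973 − 161.1 = 196.725.
Rounded: 197.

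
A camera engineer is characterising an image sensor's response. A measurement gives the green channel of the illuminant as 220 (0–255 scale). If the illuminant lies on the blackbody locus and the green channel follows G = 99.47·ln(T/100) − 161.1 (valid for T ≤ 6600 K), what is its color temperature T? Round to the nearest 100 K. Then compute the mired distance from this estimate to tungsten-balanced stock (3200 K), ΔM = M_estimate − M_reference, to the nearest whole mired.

ln t = (220 + 161.1) / 99.47 = 3.8313.
t = e^3.8313 = 46.123.
T = 100·t = 4612 K → 4600 K to the nearest 100 K.
M_estimate = 10⁶/4600 = 217.39; M_reference = 10⁶/3200 = 312.50.
ΔM = 217.39 − 312.50 = -95.11 → -95 mireds.

-95 mireds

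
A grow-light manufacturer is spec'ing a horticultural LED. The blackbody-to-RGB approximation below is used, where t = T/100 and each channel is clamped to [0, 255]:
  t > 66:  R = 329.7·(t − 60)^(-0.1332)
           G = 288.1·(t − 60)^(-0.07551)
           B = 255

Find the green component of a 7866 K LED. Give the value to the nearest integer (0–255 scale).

231

t = 7866/100 = 78.66; the t > 66 branch applies.
G = 288.1·(78.66 − 60)^(-0.07551) = 288.1·18.66^(-0.07551) = 288.1·0.80174 = 230.981.
Rounded: 231.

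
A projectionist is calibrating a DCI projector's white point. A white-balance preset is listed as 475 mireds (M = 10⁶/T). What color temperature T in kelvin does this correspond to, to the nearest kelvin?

2105 K

T = 10⁶ / 475 = 2105.26 K → 2105 K.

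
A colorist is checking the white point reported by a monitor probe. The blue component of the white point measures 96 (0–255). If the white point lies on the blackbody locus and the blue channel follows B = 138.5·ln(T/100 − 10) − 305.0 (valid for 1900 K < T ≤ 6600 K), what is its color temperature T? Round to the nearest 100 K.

2800 K

ln(t − 10) = (96 + 305.0) / 138.5 = 2.8953.
t − 10 = e^2.8953 = 18.089, so t = 28.089.
T = 100·t = 2809 K → 2800 K to the nearest 100 K.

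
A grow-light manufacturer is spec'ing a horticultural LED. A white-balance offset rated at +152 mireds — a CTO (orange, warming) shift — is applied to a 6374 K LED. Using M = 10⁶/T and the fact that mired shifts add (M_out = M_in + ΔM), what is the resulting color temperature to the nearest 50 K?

M_in = 10⁶/6374 = 156.89 mireds.
M_out = 156.89 + (+152) = 308.89 mireds.
T_out = 10⁶/308.89 = 3237.4 K → 3250 K.

3250 K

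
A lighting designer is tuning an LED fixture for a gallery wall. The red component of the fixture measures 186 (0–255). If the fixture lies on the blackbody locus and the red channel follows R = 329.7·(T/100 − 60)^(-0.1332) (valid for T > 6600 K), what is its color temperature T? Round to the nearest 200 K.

13400 K

(t − 60)^(-0.1332) = 186/329.7 = 0.56415.
t − 60 = 0.56415^(1/-0.1332) = 0.56415^(-7.508) = 73.521, so t = 133.521.
T = 100·t = 13352 K → 13400 K to the nearest 200 K.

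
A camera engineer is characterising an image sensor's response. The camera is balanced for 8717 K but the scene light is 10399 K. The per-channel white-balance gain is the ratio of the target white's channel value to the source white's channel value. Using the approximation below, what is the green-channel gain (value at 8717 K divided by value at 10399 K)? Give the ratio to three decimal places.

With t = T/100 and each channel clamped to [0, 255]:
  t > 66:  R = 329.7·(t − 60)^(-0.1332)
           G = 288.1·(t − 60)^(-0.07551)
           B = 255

1.037

At 10399 K (t = 103.99):
  G = 288.1·(103.99 − 60)^(-0.07551) = 288.1·43.99^(-0.07551) = 288.1·0.75147 = 216.498.
At 8717 K (t = 87.17):
  G = 288.1·(87.17 − 60)^(-0.07551) = 288.1·27.17^(-0.07551) = 288.1·0.77931 = 224.520.
Gain = 224.520 / 216.498 = 1.0371 → 1.037.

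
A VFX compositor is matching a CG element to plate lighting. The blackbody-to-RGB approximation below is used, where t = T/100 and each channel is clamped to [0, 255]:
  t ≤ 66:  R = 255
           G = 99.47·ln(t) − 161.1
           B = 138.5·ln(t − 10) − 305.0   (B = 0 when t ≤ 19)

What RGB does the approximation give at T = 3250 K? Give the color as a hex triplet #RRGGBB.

t = 3250/100 = 32.5; the t ≤ 66 branch applies.
R = 255 by definition for t ≤ 66.
G = 99.47·ln 32.5 − 161.1 = 99.47·3.4812 − 161.1 = 185.179.
B = 138.5·ln(32.5 − 10) − 305.0 = 138.5·ln 22.5 − 305.0 = 138.5·3.1135 − 305.0 = 126.222.
Rounded: (255, 185, 126).
In hex: #FFB97E.

#FFB97E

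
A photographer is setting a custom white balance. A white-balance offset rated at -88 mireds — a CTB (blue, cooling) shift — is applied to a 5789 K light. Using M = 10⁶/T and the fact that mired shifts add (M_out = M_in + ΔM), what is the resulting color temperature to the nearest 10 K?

M_in = 10⁶/5789 = 172.74 mireds.
M_out = 172.74 + (-88) = 84.74 mireds.
T_out = 10⁶/84.74 = 11800.6 K → 11800 K.

11800 K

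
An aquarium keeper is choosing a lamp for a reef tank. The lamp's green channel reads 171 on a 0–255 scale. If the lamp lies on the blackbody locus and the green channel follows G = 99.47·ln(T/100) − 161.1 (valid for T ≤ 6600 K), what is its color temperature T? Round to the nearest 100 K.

2800 K

ln t = (171 + 161.1) / 99.47 = 3.3387.
t = e^3.3387 = 28.182.
T = 100·t = 2818 K → 2800 K to the nearest 100 K.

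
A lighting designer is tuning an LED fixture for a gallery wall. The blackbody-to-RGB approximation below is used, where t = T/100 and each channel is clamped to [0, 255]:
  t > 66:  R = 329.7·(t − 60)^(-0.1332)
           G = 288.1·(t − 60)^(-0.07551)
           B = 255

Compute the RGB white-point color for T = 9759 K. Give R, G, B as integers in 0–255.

t = 9759/100 = 97.59; the t > 66 branch applies.
R = 329.7·(97.59 − 60)^(-0.1332) = 329.7·37.59^(-0.1332) = 329.7·0.61688 = 203.385.
G = 288.1·(97.59 − 60)^(-0.07551) = 288.1·37.59^(-0.07551) = 288.1·0.76044 = 219.083.
B = 255 by definition for t > 66.
Rounded: (203, 219, 255).

R=203, G=219, B=255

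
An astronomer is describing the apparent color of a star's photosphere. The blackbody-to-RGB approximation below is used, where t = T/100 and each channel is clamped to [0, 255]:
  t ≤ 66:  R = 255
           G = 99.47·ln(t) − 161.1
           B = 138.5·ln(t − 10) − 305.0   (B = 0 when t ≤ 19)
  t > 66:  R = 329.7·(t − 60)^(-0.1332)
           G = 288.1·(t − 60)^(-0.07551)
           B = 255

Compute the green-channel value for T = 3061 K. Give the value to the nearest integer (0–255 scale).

t = 3061/100 = 30.61; the t ≤ 66 branch applies.
G = 99.47·ln 30.61 − 161.1 = 99.47·3.4213 − 161.1 = 179.219.
Rounded: 179.

179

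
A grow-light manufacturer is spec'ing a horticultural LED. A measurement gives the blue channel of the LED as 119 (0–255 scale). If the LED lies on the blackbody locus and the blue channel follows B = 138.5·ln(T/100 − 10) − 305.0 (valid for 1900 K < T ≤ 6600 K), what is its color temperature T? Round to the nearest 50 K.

ln(t − 10) = (119 + 305.0) / 138.5 = 3.0614.
t − 10 = e^3.0614 = 21.357, so t = 31.357.
T = 100·t = 3136 K → 3150 K to the nearest 50 K.

3150 K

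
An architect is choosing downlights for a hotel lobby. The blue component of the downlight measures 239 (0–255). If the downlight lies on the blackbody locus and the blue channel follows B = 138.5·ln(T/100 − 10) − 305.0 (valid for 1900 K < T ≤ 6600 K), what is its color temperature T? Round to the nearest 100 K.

6100 K

ln(t − 10) = (239 + 305.0) / 138.5 = 3.9278.
t − 10 = e^3.9278 = 50.795, so t = 60.795.
T = 100·t = 6079 K → 6100 K to the nearest 100 K.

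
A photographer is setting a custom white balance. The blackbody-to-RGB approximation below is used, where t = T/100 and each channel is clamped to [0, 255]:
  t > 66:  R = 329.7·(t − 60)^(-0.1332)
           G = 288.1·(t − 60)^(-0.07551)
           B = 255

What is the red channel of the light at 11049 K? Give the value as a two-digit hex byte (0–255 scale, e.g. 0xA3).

0xC4

t = 11049/100 = 110.49; the t > 66 branch applies.
R = 329.7·(110.49 − 60)^(-0.1332) = 329.7·50.49^(-0.1332) = 329.7·0.59311 = 195.547.
Rounded: 196; in hex, 0xC4.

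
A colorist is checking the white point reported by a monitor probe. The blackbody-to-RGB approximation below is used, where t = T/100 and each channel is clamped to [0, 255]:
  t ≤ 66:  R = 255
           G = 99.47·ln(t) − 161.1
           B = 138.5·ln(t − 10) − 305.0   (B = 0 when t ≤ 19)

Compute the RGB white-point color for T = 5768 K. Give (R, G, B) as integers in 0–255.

(255, 242, 230)

t = 5768/100 = 57.68; the t ≤ 66 branch applies.
R = 255 by definition for t ≤ 66.
G = 99.47·ln 57.68 − 161.1 = 99.47·4.0549 − 161.1 = 242.242.
B = 138.5·ln(57.68 − 10) − 305.0 = 138.5·ln 47.68 − 305.0 = 138.5·3.8645 − 305.0 = 230.235.
Rounded: (255, 242, 230).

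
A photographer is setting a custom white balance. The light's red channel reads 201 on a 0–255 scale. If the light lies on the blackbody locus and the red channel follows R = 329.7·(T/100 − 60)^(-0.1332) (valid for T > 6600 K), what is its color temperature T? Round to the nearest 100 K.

10100 K

(t − 60)^(-0.1332) = 201/329.7 = 0.60965.
t − 60 = 0.60965^(1/-0.1332) = 0.60965^(-7.508) = 41.071, so t = 101.071.
T = 100·t = 10107 K → 10100 K to the nearest 100 K.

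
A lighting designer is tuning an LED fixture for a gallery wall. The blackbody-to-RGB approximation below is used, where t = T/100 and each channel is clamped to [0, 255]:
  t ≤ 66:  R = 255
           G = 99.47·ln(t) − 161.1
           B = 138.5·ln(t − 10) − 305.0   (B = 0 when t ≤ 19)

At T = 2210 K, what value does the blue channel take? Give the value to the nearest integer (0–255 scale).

40

t = 2210/100 = 22.1; the t ≤ 66 branch applies.
B = 138.5·ln(22.1 − 10) − 305.0 = 138.5·ln 12.1 − 305.0 = 138.5·2.4932 − 305.0 = 40.309.
Rounded: 40.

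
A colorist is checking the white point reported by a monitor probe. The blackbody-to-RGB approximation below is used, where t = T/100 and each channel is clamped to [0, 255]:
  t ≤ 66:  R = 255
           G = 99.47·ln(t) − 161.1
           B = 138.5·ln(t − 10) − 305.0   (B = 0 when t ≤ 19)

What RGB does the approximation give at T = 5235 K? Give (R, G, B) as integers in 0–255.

t = 5235/100 = 52.35; the t ≤ 66 branch applies.
R = 255 by definition for t ≤ 66.
G = 99.47·ln 52.35 − 161.1 = 99.47·3.9580 − 161.1 = 232.597.
B = 138.5·ln(52.35 − 10) − 305.0 = 138.5·ln 42.35 − 305.0 = 138.5·3.7460 − 305.0 = 213.817.
Rounded: (255, 233, 214).

(255, 233, 214)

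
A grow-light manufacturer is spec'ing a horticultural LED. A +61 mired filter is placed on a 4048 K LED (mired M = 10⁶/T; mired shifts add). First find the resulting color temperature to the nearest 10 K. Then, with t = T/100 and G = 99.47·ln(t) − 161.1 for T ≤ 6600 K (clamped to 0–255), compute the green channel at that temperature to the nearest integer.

M_in = 10⁶/4048 = 247.04; M_out = 247.04 + (+61) = 308.04.
T_out = 10⁶/308.04 = 3246.4 K → 3250 K; t = 32.5.
G = 99.47·ln 32.5 − 161.1 = 99.47·3.4812 − 161.1 = 185.179.
Rounded: 185.

185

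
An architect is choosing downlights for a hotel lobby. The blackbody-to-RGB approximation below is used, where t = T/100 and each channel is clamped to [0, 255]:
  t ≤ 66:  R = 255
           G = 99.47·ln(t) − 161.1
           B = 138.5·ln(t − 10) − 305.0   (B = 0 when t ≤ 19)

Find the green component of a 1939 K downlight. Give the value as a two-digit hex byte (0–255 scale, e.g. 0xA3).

0x86

t = 1939/100 = 19.39; the t ≤ 66 branch applies.
G = 99.47·ln 19.39 − 161.1 = 99.47·2.9648 − 161.1 = 133.804.
Rounded: 134; in hex, 0x86.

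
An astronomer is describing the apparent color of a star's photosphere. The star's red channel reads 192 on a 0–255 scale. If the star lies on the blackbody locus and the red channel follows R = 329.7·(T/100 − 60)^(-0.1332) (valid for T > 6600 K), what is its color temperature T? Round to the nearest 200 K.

(t − 60)^(-0.1332) = 192/329.7 = 0.58235.
t − 60 = 0.58235^(1/-0.1332) = 0.58235^(-7.508) = 57.929, so t = 117.929.
T = 100·t = 11793 K → 11800 K to the nearest 200 K.

11800 K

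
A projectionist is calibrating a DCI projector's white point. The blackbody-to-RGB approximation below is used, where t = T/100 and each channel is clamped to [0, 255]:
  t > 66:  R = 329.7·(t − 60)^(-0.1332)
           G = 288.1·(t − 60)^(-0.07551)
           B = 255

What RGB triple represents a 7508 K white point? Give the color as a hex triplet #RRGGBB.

#E6EBFF

t = 7508/100 = 75.08; the t > 66 branch applies.
R = 329.7·(75.08 − 60)^(-0.1332) = 329.7·15.08^(-0.1332) = 329.7·0.69669 = 229.697.
G = 288.1·(75.08 − 60)^(-0.07551) = 288.1·15.08^(-0.07551) = 288.1·0.81474 = 234.727.
B = 255 by definition for t > 66.
Rounded: (230, 235, 255).
In hex: #E6EBFF.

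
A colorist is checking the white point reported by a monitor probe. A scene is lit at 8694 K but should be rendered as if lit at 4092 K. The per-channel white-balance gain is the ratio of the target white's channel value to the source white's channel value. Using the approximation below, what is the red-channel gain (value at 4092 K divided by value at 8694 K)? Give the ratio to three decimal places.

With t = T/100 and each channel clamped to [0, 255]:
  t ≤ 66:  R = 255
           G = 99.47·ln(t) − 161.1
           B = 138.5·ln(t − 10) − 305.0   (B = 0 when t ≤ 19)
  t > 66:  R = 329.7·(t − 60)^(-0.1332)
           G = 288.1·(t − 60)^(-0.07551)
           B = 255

At 8694 K (t = 86.94):
  R = 329.7·(86.94 − 60)^(-0.1332) = 329.7·26.94^(-0.1332) = 329.7·0.64487 = 212.613.
At 4092 K (t = 40.92):
  R = 255 by definition for t ≤ 66.
Gain = 255.000 / 212.613 = 1.1994 → 1.199.

1.199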